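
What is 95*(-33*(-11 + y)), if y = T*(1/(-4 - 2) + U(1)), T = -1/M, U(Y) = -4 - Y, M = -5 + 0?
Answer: 75449/2 ≈ 37725.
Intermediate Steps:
M = -5
T = 1/5 (T = -1/(-5) = -1*(-1/5) = 1/5 ≈ 0.20000)
y = -31/30 (y = (1/(-4 - 2) + (-4 - 1*1))/5 = (1/(-6) + (-4 - 1))/5 = (-1/6 - 5)/5 = (1/5)*(-31/6) = -31/30 ≈ -1.0333)
95*(-33*(-11 + y)) = 95*(-33*(-11 - 31/30)) = 95*(-33*(-361/30)) = 95*(3971/10) = 75449/2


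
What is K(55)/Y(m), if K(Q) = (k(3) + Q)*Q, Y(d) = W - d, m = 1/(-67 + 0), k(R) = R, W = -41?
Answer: -106865/1373 ≈ -77.833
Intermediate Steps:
m = -1/67 (m = 1/(-67) = -1/67 ≈ -0.014925)
Y(d) = -41 - d
K(Q) = Q*(3 + Q) (K(Q) = (3 + Q)*Q = Q*(3 + Q))
K(55)/Y(m) = (55*(3 + 55))/(-41 - 1*(-1/67)) = (55*58)/(-41 + 1/67) = 3190/(-2746/67) = 3190*(-67/2746) = -106865/1373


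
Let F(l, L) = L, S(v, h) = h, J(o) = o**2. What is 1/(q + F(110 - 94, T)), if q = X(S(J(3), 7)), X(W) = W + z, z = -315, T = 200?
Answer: -1/108 ≈ -0.0092593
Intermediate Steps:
X(W) = -315 + W (X(W) = W - 315 = -315 + W)
q = -308 (q = -315 + 7 = -308)
1/(q + F(110 - 94, T)) = 1/(-308 + 200) = 1/(-108) = -1/108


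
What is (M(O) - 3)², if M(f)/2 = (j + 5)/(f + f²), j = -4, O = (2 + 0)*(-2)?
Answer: 289/36 ≈ 8.0278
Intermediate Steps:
O = -4 (O = 2*(-2) = -4)
M(f) = 2/(f + f²) (M(f) = 2*((-4 + 5)/(f + f²)) = 2*(1/(f + f²)) = 2/(f + f²))
(M(O) - 3)² = (2/(-4*(1 - 4)) - 3)² = (2*(-¼)/(-3) - 3)² = (2*(-¼)*(-⅓) - 3)² = (⅙ - 3)² = (-17/6)² = 289/36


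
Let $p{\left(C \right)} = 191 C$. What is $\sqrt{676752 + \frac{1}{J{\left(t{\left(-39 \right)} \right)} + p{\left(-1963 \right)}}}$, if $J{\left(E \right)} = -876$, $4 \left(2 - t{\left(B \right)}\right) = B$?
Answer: $\frac{\sqrt{95579312196949903}}{375809} \approx 822.65$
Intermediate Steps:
$t{\left(B \right)} = 2 - \frac{B}{4}$
$\sqrt{676752 + \frac{1}{J{\left(t{\left(-39 \right)} \right)} + p{\left(-1963 \right)}}} = \sqrt{676752 + \frac{1}{-876 + 191 \left(-1963\right)}} = \sqrt{676752 + \frac{1}{-876 - 374933}} = \sqrt{676752 + \frac{1}{-375809}} = \sqrt{676752 - \frac{1}{375809}} = \sqrt{\frac{254329492367}{375809}} = \frac{\sqrt{95579312196949903}}{375809}$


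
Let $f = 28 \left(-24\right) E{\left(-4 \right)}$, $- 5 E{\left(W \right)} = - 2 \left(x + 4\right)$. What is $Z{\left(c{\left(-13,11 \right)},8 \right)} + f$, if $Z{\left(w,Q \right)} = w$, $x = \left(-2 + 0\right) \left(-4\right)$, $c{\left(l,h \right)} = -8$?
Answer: $- \frac{16168}{5} \approx -3233.6$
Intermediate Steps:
$x = 8$ ($x = \left(-2\right) \left(-4\right) = 8$)
$E{\left(W \right)} = \frac{24}{5}$ ($E{\left(W \right)} = - \frac{\left(-2\right) \left(8 + 4\right)}{5} = - \frac{\left(-2\right) 12}{5} = \left(- \frac{1}{5}\right) \left(-24\right) = \frac{24}{5}$)
$f = - \frac{16128}{5}$ ($f = 28 \left(-24\right) \frac{24}{5} = \left(-672\right) \frac{24}{5} = - \frac{16128}{5} \approx -3225.6$)
$Z{\left(c{\left(-13,11 \right)},8 \right)} + f = -8 - \frac{16128}{5} = - \frac{16168}{5}$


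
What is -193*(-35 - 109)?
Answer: 27792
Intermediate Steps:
-193*(-35 - 109) = -193*(-144) = 27792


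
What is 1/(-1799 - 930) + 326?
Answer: 889653/2729 ≈ 326.00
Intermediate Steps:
1/(-1799 - 930) + 326 = 1/(-2729) + 326 = -1/2729 + 326 = 889653/2729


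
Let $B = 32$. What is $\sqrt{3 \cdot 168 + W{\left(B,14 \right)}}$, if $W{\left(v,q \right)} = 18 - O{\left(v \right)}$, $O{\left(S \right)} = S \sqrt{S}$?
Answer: $\sqrt{522 - 128 \sqrt{2}} \approx 18.466$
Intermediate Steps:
$O{\left(S \right)} = S^{\frac{3}{2}}$
$W{\left(v,q \right)} = 18 - v^{\frac{3}{2}}$
$\sqrt{3 \cdot 168 + W{\left(B,14 \right)}} = \sqrt{3 \cdot 168 + \left(18 - 32^{\frac{3}{2}}\right)} = \sqrt{504 + \left(18 - 128 \sqrt{2}\right)} = \sqrt{522 - 128 \sqrt{2}}$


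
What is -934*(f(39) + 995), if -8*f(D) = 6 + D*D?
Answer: -3004211/4 ≈ -7.5105e+5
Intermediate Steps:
f(D) = -3/4 - D**2/8 (f(D) = -(6 + D*D)/8 = -(6 + D**2)/8 = -3/4 - D**2/8)
-934*(f(39) + 995) = -934*((-3/4 - 1/8*39**2) + 995) = -934*((-3/4 - 1/8*1521) + 995) = -934*((-3/4 - 1521/8) + 995) = -934*(-1527/8 + 995) = -934*6433/8 = -3004211/4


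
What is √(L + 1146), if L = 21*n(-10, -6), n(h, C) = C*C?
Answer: √1902 ≈ 43.612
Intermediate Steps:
n(h, C) = C²
L = 756 (L = 21*(-6)² = 21*36 = 756)
√(L + 1146) = √(756 + 1146) = √1902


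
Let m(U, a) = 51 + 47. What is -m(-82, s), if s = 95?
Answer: -98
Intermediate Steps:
m(U, a) = 98
-m(-82, s) = -1*98 = -98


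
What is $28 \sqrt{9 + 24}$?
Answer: $28 \sqrt{33} \approx 160.85$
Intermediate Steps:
$28 \sqrt{9 + 24} = 28 \sqrt{33}$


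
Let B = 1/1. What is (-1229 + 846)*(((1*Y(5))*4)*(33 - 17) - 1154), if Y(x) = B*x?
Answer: 319422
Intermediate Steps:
B = 1
Y(x) = x (Y(x) = 1*x = x)
(-1229 + 846)*(((1*Y(5))*4)*(33 - 17) - 1154) = (-1229 + 846)*(((1*5)*4)*(33 - 17) - 1154) = -383*((5*4)*16 - 1154) = -383*(20*16 - 1154) = -383*(320 - 1154) = -383*(-834) = 319422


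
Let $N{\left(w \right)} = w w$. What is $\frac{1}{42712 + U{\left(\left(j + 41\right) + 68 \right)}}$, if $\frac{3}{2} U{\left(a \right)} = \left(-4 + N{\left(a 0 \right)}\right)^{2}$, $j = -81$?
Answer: $\frac{3}{128168} \approx 2.3407 \cdot 10^{-5}$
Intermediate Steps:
$N{\left(w \right)} = w^{2}$
$U{\left(a \right)} = \frac{32}{3}$ ($U{\left(a \right)} = \frac{2 \left(-4 + \left(a 0\right)^{2}\right)^{2}}{3} = \frac{2 \left(-4 + 0^{2}\right)^{2}}{3} = \frac{2 \left(-4 + 0\right)^{2}}{3} = \frac{2 \left(-4\right)^{2}}{3} = \frac{2}{3} \cdot 16 = \frac{32}{3}$)
$\frac{1}{42712 + U{\left(\left(j + 41\right) + 68 \right)}} = \frac{1}{42712 + \frac{32}{3}} = \frac{1}{\frac{128168}{3}} = \frac{3}{128168}$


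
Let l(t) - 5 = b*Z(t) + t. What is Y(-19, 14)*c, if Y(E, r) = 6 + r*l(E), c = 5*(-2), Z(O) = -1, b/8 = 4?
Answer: 6380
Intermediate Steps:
b = 32 (b = 8*4 = 32)
l(t) = -27 + t (l(t) = 5 + (32*(-1) + t) = 5 + (-32 + t) = -27 + t)
c = -10
Y(E, r) = 6 + r*(-27 + E)
Y(-19, 14)*c = (6 + 14*(-27 - 19))*(-10) = (6 + 14*(-46))*(-10) = (6 - 644)*(-10) = -638*(-10) = 6380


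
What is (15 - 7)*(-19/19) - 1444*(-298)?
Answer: 430304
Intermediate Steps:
(15 - 7)*(-19/19) - 1444*(-298) = 8*(-19*1/19) + 430312 = 8*(-1) + 430312 = -8 + 430312 = 430304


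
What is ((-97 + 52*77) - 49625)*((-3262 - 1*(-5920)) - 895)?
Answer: -80600834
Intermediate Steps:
((-97 + 52*77) - 49625)*((-3262 - 1*(-5920)) - 895) = ((-97 + 4004) - 49625)*((-3262 + 5920) - 895) = (3907 - 49625)*(2658 - 895) = -45718*1763 = -80600834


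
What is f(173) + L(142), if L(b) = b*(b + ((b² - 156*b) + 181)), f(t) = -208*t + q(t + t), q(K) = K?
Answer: -272068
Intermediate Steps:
f(t) = -206*t (f(t) = -208*t + (t + t) = -208*t + 2*t = -206*t)
L(b) = b*(181 + b² - 155*b) (L(b) = b*(b + (181 + b² - 156*b)) = b*(181 + b² - 155*b))
f(173) + L(142) = -206*173 + 142*(181 + 142² - 155*142) = -35638 + 142*(181 + 20164 - 22010) = -35638 + 142*(-1665) = -35638 - 236430 = -272068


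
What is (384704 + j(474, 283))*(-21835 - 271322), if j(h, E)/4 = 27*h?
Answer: -127785963672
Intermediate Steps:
j(h, E) = 108*h (j(h, E) = 4*(27*h) = 108*h)
(384704 + j(474, 283))*(-21835 - 271322) = (384704 + 108*474)*(-21835 - 271322) = (384704 + 51192)*(-293157) = 435896*(-293157) = -127785963672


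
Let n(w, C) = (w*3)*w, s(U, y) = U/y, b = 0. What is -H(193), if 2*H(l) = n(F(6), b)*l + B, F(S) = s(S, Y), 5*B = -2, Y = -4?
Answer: -26047/40 ≈ -651.17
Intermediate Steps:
B = -⅖ (B = (⅕)*(-2) = -⅖ ≈ -0.40000)
F(S) = -S/4 (F(S) = S/(-4) = S*(-¼) = -S/4)
n(w, C) = 3*w² (n(w, C) = (3*w)*w = 3*w²)
H(l) = -⅕ + 27*l/8 (H(l) = ((3*(-¼*6)²)*l - ⅖)/2 = ((3*(-3/2)²)*l - ⅖)/2 = ((3*(9/4))*l - ⅖)/2 = (27*l/4 - ⅖)/2 = (-⅖ + 27*l/4)/2 = -⅕ + 27*l/8)
-H(193) = -(-⅕ + (27/8)*193) = -(-⅕ + 5211/8) = -1*26047/40 = -26047/40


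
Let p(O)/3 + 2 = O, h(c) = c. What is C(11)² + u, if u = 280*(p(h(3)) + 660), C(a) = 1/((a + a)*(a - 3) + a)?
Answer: 6491645161/34969 ≈ 1.8564e+5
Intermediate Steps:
C(a) = 1/(a + 2*a*(-3 + a)) (C(a) = 1/((2*a)*(-3 + a) + a) = 1/(2*a*(-3 + a) + a) = 1/(a + 2*a*(-3 + a)))
p(O) = -6 + 3*O
u = 185640 (u = 280*((-6 + 3*3) + 660) = 280*((-6 + 9) + 660) = 280*(3 + 660) = 280*663 = 185640)
C(11)² + u = (1/(11*(-5 + 2*11)))² + 185640 = (1/(11*(-5 + 22)))² + 185640 = ((1/11)/17)² + 185640 = ((1/11)*(1/17))² + 185640 = (1/187)² + 185640 = 1/34969 + 185640 = 6491645161/34969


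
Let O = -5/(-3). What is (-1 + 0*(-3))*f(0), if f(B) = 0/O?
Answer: 0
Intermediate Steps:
O = 5/3 (O = -5*(-⅓) = 5/3 ≈ 1.6667)
f(B) = 0 (f(B) = 0/(5/3) = 0*(⅗) = 0)
(-1 + 0*(-3))*f(0) = (-1 + 0*(-3))*0 = (-1 + 0)*0 = -1*0 = 0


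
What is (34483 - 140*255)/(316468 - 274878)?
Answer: -1217/41590 ≈ -0.029262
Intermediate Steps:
(34483 - 140*255)/(316468 - 274878) = (34483 - 35700)/41590 = -1217*1/41590 = -1217/41590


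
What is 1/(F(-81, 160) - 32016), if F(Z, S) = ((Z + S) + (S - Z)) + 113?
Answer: -1/31583 ≈ -3.1663e-5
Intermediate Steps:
F(Z, S) = 113 + 2*S (F(Z, S) = ((S + Z) + (S - Z)) + 113 = 2*S + 113 = 113 + 2*S)
1/(F(-81, 160) - 32016) = 1/((113 + 2*160) - 32016) = 1/((113 + 320) - 32016) = 1/(433 - 32016) = 1/(-31583) = -1/31583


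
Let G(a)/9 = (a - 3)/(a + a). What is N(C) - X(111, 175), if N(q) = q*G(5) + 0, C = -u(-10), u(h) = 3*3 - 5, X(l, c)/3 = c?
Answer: -2661/5 ≈ -532.20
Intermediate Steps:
X(l, c) = 3*c
u(h) = 4 (u(h) = 9 - 5 = 4)
C = -4 (C = -1*4 = -4)
G(a) = 9*(-3 + a)/(2*a) (G(a) = 9*((a - 3)/(a + a)) = 9*((-3 + a)/((2*a))) = 9*((-3 + a)*(1/(2*a))) = 9*((-3 + a)/(2*a)) = 9*(-3 + a)/(2*a))
N(q) = 9*q/5 (N(q) = q*((9/2)*(-3 + 5)/5) + 0 = q*((9/2)*(⅕)*2) + 0 = q*(9/5) + 0 = 9*q/5 + 0 = 9*q/5)
N(C) - X(111, 175) = (9/5)*(-4) - 3*175 = -36/5 - 1*525 = -36/5 - 525 = -2661/5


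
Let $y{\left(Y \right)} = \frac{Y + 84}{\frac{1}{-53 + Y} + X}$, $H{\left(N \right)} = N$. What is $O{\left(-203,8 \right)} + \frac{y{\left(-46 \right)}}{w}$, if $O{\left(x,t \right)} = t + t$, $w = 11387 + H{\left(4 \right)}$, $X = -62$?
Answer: $\frac{372955274}{23309783} \approx 16.0$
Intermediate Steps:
$w = 11391$ ($w = 11387 + 4 = 11391$)
$O{\left(x,t \right)} = 2 t$
$y{\left(Y \right)} = \frac{84 + Y}{-62 + \frac{1}{-53 + Y}}$ ($y{\left(Y \right)} = \frac{Y + 84}{\frac{1}{-53 + Y} - 62} = \frac{84 + Y}{-62 + \frac{1}{-53 + Y}}$)
$O{\left(-203,8 \right)} + \frac{y{\left(-46 \right)}}{w} = 2 \cdot 8 + \frac{\frac{1}{-3287 + 62 \left(-46\right)} \left(4452 - \left(-46\right)^{2} - -1426\right)}{11391} = 16 + \frac{4452 - 2116 + 1426}{-3287 - 2852} \cdot \frac{1}{11391} = 16 + \frac{4452 - 2116 + 1426}{-6139} \cdot \frac{1}{11391} = 16 + \left(- \frac{1}{6139}\right) 3762 \cdot \frac{1}{11391} = 16 - \frac{1254}{23309783} = \frac{372955274}{23309783}$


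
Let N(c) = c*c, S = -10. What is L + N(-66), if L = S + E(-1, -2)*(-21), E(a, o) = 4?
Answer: 4262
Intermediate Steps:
N(c) = c²
L = -94 (L = -10 + 4*(-21) = -10 - 84 = -94)
L + N(-66) = -94 + (-66)² = -94 + 4356 = 4262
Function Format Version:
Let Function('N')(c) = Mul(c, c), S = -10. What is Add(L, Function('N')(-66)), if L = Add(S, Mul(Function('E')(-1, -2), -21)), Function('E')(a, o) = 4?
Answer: 4262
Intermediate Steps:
Function('N')(c) = Pow(c, 2)
L = -94 (L = Add(-10, Mul(4, -21)) = Add(-10, -84) = -94)
Add(L, Function('N')(-66)) = Add(-94, Pow(-66, 2)) = Add(-94, 4356) = 4262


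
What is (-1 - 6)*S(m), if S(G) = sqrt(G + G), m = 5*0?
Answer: 0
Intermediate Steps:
m = 0
S(G) = sqrt(2)*sqrt(G) (S(G) = sqrt(2*G) = sqrt(2)*sqrt(G))
(-1 - 6)*S(m) = (-1 - 6)*(sqrt(2)*sqrt(0)) = -7*sqrt(2)*0 = -7*0 = 0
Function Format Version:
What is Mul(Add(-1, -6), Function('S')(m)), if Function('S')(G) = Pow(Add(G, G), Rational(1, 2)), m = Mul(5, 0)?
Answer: 0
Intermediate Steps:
m = 0
Function('S')(G) = Mul(Pow(2, Rational(1, 2)), Pow(G, Rational(1, 2))) (Function('S')(G) = Pow(Mul(2, G), Rational(1, 2)) = Mul(Pow(2, Rational(1, 2)), Pow(G, Rational(1, 2))))
Mul(Add(-1, -6), Function('S')(m)) = Mul(Add(-1, -6), Mul(Pow(2, Rational(1, 2)), Pow(0, Rational(1, 2)))) = Mul(-7, Mul(Pow(2, Rational(1, 2)), 0)) = Mul(-7, 0) = 0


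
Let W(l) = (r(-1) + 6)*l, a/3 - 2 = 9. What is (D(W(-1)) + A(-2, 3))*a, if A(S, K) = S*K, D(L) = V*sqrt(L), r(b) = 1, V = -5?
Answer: -198 - 165*I*sqrt(7) ≈ -198.0 - 436.55*I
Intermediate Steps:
a = 33 (a = 6 + 3*9 = 6 + 27 = 33)
W(l) = 7*l (W(l) = (1 + 6)*l = 7*l)
D(L) = -5*sqrt(L)
A(S, K) = K*S
(D(W(-1)) + A(-2, 3))*a = (-5*I*sqrt(7) + 3*(-2))*33 = (-5*I*sqrt(7) - 6)*33 = (-6 - 5*I*sqrt(7))*33 = -198 - 165*I*sqrt(7)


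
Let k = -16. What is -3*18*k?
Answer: 864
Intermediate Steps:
-3*18*k = -3*18*(-16) = -54*(-16) = -1*(-864) = 864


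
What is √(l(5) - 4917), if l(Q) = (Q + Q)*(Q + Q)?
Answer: I*√4817 ≈ 69.405*I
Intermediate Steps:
l(Q) = 4*Q² (l(Q) = (2*Q)*(2*Q) = 4*Q²)
√(l(5) - 4917) = √(4*5² - 4917) = √(4*25 - 4917) = √(100 - 4917) = √(-4817) = I*√4817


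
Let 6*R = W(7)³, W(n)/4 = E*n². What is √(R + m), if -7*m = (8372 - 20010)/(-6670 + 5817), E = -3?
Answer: I*√1208022143643490/5971 ≈ 5820.9*I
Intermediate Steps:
W(n) = -12*n² (W(n) = 4*(-3*n²) = -12*n²)
R = -33882912 (R = (-12*7²)³/6 = (-12*49)³/6 = (⅙)*(-588)³ = (⅙)*(-203297472) = -33882912)
m = -11638/5971 (m = -(8372 - 20010)/(7*(-6670 + 5817)) = -(-11638)/(7*(-853)) = -(-11638)*(-1)/(7*853) = -⅐*11638/853 = -11638/5971 ≈ -1.9491)
√(R + m) = √(-33882912 - 11638/5971) = √(-202314879190/5971) = I*√1208022143643490/5971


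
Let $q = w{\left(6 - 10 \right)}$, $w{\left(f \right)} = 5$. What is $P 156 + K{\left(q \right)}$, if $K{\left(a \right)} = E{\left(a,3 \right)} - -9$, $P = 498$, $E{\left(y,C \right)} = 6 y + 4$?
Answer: $77731$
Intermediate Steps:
$q = 5$
$E{\left(y,C \right)} = 4 + 6 y$
$K{\left(a \right)} = 13 + 6 a$ ($K{\left(a \right)} = \left(4 + 6 a\right) - -9 = \left(4 + 6 a\right) + 9 = 13 + 6 a$)
$P 156 + K{\left(q \right)} = 498 \cdot 156 + \left(13 + 6 \cdot 5\right) = 77688 + \left(13 + 30\right) = 77688 + 43 = 77731$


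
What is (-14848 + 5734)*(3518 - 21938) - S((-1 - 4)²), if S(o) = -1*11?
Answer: 167879891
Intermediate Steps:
S(o) = -11
(-14848 + 5734)*(3518 - 21938) - S((-1 - 4)²) = (-14848 + 5734)*(3518 - 21938) - 1*(-11) = -9114*(-18420) + 11 = 167879880 + 11 = 167879891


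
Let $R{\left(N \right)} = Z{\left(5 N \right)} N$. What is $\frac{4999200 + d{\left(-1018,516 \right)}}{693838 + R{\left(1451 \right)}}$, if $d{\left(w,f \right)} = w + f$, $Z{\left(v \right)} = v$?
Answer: $\frac{4998698}{11220843} \approx 0.44548$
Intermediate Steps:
$d{\left(w,f \right)} = f + w$
$R{\left(N \right)} = 5 N^{2}$ ($R{\left(N \right)} = 5 N N = 5 N^{2}$)
$\frac{4999200 + d{\left(-1018,516 \right)}}{693838 + R{\left(1451 \right)}} = \frac{4999200 + \left(516 - 1018\right)}{693838 + 5 \cdot 1451^{2}} = \frac{4999200 - 502}{693838 + 5 \cdot 2105401} = \frac{4998698}{693838 + 10527005} = \frac{4998698}{11220843}$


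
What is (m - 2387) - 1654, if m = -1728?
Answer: -5769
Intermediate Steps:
(m - 2387) - 1654 = (-1728 - 2387) - 1654 = -4115 - 1654 = -5769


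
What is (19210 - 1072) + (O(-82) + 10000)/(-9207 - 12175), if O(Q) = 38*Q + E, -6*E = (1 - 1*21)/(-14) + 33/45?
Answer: 244326494387/13470660 ≈ 18138.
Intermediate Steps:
E = -227/630 (E = -((1 - 1*21)/(-14) + 33/45)/6 = -((1 - 21)*(-1/14) + 33*(1/45))/6 = -(-20*(-1/14) + 11/15)/6 = -(10/7 + 11/15)/6 = -⅙*227/105 = -227/630 ≈ -0.36032)
O(Q) = -227/630 + 38*Q (O(Q) = 38*Q - 227/630 = -227/630 + 38*Q)
(19210 - 1072) + (O(-82) + 10000)/(-9207 - 12175) = (19210 - 1072) + ((-227/630 + 38*(-82)) + 10000)/(-9207 - 12175) = 18138 + ((-227/630 - 3116) + 10000)/(-21382) = 18138 + (-1963307/630 + 10000)*(-1/21382) = 18138 + (4336693/630)*(-1/21382) = 18138 - 4336693/13470660 = 244326494387/13470660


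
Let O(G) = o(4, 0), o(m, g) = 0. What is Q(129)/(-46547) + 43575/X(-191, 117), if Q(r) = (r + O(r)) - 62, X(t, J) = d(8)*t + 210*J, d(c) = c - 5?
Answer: 675559242/372329453 ≈ 1.8144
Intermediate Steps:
O(G) = 0
d(c) = -5 + c
X(t, J) = 3*t + 210*J (X(t, J) = (-5 + 8)*t + 210*J = 3*t + 210*J)
Q(r) = -62 + r (Q(r) = (r + 0) - 62 = r - 62 = -62 + r)
Q(129)/(-46547) + 43575/X(-191, 117) = (-62 + 129)/(-46547) + 43575/(3*(-191) + 210*117) = 67*(-1/46547) + 43575/(-573 + 24570) = -67/46547 + 43575/23997 = -67/46547 + 43575*(1/23997) = -67/46547 + 14525/7999 = 675559242/372329453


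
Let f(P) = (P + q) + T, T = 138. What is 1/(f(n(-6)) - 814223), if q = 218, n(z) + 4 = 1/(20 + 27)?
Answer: -47/38251936 ≈ -1.2287e-6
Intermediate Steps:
n(z) = -187/47 (n(z) = -4 + 1/(20 + 27) = -4 + 1/47 = -187/47)
f(P) = 356 + P (f(P) = (P + 218) + 138 = (218 + P) + 138 = 356 + P)
1/(f(n(-6)) - 814223) = 1/((356 - 187/47) - 814223) = 1/(16545/47 - 814223) = 1/(-38251936/47) = -47/38251936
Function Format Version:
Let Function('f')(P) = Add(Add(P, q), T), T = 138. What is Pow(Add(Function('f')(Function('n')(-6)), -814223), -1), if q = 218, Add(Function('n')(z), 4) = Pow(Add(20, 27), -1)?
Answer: Rational(-47, 38251936) ≈ -1.2287e-6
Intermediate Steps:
Function('n')(z) = Rational(-187, 47) (Function('n')(z) = Add(-4, Pow(Add(20, 27), -1)) = Add(-4, Pow(47, -1)) = Add(-4, Rational(1, 47)) = Rational(-187, 47))
Function('f')(P) = Add(356, P) (Function('f')(P) = Add(Add(P, 218), 138) = Add(Add(218, P), 138) = Add(356, P))
Pow(Add(Function('f')(Function('n')(-6)), -814223), -1) = Pow(Add(Add(356, Rational(-187, 47)), -814223), -1) = Pow(Add(Rational(16545, 47), -814223), -1) = Pow(Rational(-38251936, 47), -1) = Rational(-47, 38251936)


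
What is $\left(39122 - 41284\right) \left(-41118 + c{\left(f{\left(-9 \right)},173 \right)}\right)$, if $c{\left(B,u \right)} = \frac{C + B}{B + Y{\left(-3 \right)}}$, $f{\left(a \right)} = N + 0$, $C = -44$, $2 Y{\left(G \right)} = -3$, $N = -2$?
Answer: $\frac{622080908}{7} \approx 8.8869 \cdot 10^{7}$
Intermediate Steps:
$Y{\left(G \right)} = - \frac{3}{2}$ ($Y{\left(G \right)} = \frac{1}{2} \left(-3\right) = - \frac{3}{2}$)
$f{\left(a \right)} = -2$ ($f{\left(a \right)} = -2 + 0 = -2$)
$c{\left(B,u \right)} = \frac{-44 + B}{- \frac{3}{2} + B}$ ($c{\left(B,u \right)} = \frac{-44 + B}{B - \frac{3}{2}} = \frac{-44 + B}{- \frac{3}{2} + B}$)
$\left(39122 - 41284\right) \left(-41118 + c{\left(f{\left(-9 \right)},173 \right)}\right) = \left(39122 - 41284\right) \left(-41118 + \frac{2 \left(-44 - 2\right)}{-3 + 2 \left(-2\right)}\right) = - 2162 \left(-41118 + 2 \frac{1}{-3 - 4} \left(-46\right)\right) = - 2162 \left(-41118 + 2 \frac{1}{-7} \left(-46\right)\right) = - 2162 \left(-41118 + 2 \left(- \frac{1}{7}\right) \left(-46\right)\right) = - 2162 \left(-41118 + \frac{92}{7}\right) = \left(-2162\right) \left(- \frac{287734}{7}\right) = \frac{622080908}{7}$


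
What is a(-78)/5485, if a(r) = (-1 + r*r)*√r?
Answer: 6083*I*√78/5485 ≈ 9.7946*I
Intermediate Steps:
a(r) = √r*(-1 + r²) (a(r) = (-1 + r²)*√r = √r*(-1 + r²))
a(-78)/5485 = (√(-78)*(-1 + (-78)²))/5485 = ((I*√78)*(-1 + 6084))*(1/5485) = ((I*√78)*6083)*(1/5485) = (6083*I*√78)*(1/5485) = 6083*I*√78/5485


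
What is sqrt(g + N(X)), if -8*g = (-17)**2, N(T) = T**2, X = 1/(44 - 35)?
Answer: I*sqrt(46802)/36 ≈ 6.0094*I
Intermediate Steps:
X = 1/9 ≈ 0.11111
g = -289/8 (g = -1/8*(-17)**2 = -1/8*289 = -289/8 ≈ -36.125)
sqrt(g + N(X)) = sqrt(-289/8 + (1/9)**2) = sqrt(-289/8 + 1/81) = sqrt(-23401/648) = I*sqrt(46802)/36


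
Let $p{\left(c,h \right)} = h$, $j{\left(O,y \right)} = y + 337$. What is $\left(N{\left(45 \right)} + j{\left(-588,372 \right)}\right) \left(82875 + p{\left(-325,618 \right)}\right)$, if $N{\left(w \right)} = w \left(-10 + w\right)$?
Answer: $190698012$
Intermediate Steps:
$j{\left(O,y \right)} = 337 + y$
$\left(N{\left(45 \right)} + j{\left(-588,372 \right)}\right) \left(82875 + p{\left(-325,618 \right)}\right) = \left(45 \left(-10 + 45\right) + \left(337 + 372\right)\right) \left(82875 + 618\right) = \left(45 \cdot 35 + 709\right) 83493 = \left(1575 + 709\right) 83493 = 2284 \cdot 83493 = 190698012$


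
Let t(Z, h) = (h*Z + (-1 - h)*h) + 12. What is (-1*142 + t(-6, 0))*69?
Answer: -8970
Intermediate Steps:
t(Z, h) = 12 + Z*h + h*(-1 - h) (t(Z, h) = (Z*h + h*(-1 - h)) + 12 = 12 + Z*h + h*(-1 - h))
(-1*142 + t(-6, 0))*69 = (-1*142 + (12 - 1*0 - 1*0**2 - 6*0))*69 = (-142 + (12 + 0 - 1*0 + 0))*69 = (-142 + (12 + 0 + 0 + 0))*69 = (-142 + 12)*69 = -130*69 = -8970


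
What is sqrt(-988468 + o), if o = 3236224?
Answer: 2*sqrt(561939) ≈ 1499.3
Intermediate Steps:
sqrt(-988468 + o) = sqrt(-988468 + 3236224) = sqrt(2247756) = 2*sqrt(561939)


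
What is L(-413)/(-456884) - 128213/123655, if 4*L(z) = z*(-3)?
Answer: -234467081713/225983964080 ≈ -1.0375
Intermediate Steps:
L(z) = -3*z/4 (L(z) = (z*(-3))/4 = (-3*z)/4 = -3*z/4)
L(-413)/(-456884) - 128213/123655 = -¾*(-413)/(-456884) - 128213/123655 = (1239/4)*(-1/456884) - 128213*1/123655 = -1239/1827536 - 128213/123655 = -234467081713/225983964080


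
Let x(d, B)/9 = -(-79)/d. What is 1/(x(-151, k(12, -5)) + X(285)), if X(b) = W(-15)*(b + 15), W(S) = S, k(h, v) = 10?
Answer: -151/680211 ≈ -0.00022199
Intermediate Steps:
x(d, B) = 711/d (x(d, B) = 9*(-(-79)/d) = 9*(79/d) = 711/d)
X(b) = -225 - 15*b (X(b) = -15*(b + 15) = -15*(15 + b) = -225 - 15*b)
1/(x(-151, k(12, -5)) + X(285)) = 1/(711/(-151) + (-225 - 15*285)) = 1/(711*(-1/151) + (-225 - 4275)) = 1/(-711/151 - 4500) = 1/(-680211/151) = -151/680211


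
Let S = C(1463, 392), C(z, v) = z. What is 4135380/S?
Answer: 4135380/1463 ≈ 2826.6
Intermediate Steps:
S = 1463
4135380/S = 4135380/1463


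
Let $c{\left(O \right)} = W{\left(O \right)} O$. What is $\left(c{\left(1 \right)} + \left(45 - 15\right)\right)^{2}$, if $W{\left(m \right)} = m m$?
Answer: $961$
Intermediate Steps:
$W{\left(m \right)} = m^{2}$
$c{\left(O \right)} = O^{3}$ ($c{\left(O \right)} = O^{2} O = O^{3}$)
$\left(c{\left(1 \right)} + \left(45 - 15\right)\right)^{2} = \left(1^{3} + \left(45 - 15\right)\right)^{2} = \left(1 + 30\right)^{2} = 31^{2} = 961$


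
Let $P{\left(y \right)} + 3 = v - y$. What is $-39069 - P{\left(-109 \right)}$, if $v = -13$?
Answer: $-39162$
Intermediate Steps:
$P{\left(y \right)} = -16 - y$ ($P{\left(y \right)} = -3 - \left(13 + y\right) = -16 - y$)
$-39069 - P{\left(-109 \right)} = -39069 - \left(-16 - -109\right) = -39069 - \left(-16 + 109\right) = -39069 - 93 = -39162$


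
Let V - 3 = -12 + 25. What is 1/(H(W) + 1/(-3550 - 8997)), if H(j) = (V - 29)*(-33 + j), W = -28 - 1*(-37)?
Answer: 12547/3914663 ≈ 0.0032051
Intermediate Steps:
V = 16 (V = 3 + (-12 + 25) = 3 + 13 = 16)
W = 9 (W = -28 + 37 = 9)
H(j) = 429 - 13*j (H(j) = (16 - 29)*(-33 + j) = -13*(-33 + j) = 429 - 13*j)
1/(H(W) + 1/(-3550 - 8997)) = 1/((429 - 13*9) + 1/(-3550 - 8997)) = 1/((429 - 117) + 1/(-12547)) = 1/(312 - 1/12547) = 1/(3914663/12547) = 12547/3914663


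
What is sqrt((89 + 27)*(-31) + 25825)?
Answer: sqrt(22229) ≈ 149.09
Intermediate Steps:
sqrt((89 + 27)*(-31) + 25825) = sqrt(116*(-31) + 25825) = sqrt(-3596 + 25825) = sqrt(22229)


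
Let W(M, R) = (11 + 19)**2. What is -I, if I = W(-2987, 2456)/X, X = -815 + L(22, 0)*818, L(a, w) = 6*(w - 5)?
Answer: 180/5071 ≈ 0.035496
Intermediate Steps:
W(M, R) = 900 (W(M, R) = 30**2 = 900)
L(a, w) = -30 + 6*w (L(a, w) = 6*(-5 + w) = -30 + 6*w)
X = -25355 (X = -815 + (-30 + 6*0)*818 = -815 + (-30 + 0)*818 = -815 - 30*818 = -815 - 24540 = -25355)
I = -180/5071 (I = 900/(-25355) = 900*(-1/25355) = -180/5071 ≈ -0.035496)
-I = -1*(-180/5071) = 180/5071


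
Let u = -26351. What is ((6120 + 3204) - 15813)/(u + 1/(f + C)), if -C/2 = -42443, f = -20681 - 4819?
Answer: 55050822/223554355 ≈ 0.24625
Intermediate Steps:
f = -25500
C = 84886 (C = -2*(-42443) = 84886)
((6120 + 3204) - 15813)/(u + 1/(f + C)) = ((6120 + 3204) - 15813)/(-26351 + 1/(-25500 + 84886)) = (9324 - 15813)/(-26351 + 1/59386) = -6489/(-26351 + 1/59386) = -6489/(-1564880485/59386) = -6489*(-59386/1564880485) = 55050822/223554355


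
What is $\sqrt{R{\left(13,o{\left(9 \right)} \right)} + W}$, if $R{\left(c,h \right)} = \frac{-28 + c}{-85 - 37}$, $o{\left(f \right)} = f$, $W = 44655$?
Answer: $\frac{15 \sqrt{2953986}}{122} \approx 211.32$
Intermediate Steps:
$R{\left(c,h \right)} = \frac{14}{61} - \frac{c}{122}$ ($R{\left(c,h \right)} = \frac{-28 + c}{-122} = \left(-28 + c\right) \left(- \frac{1}{122}\right) = \frac{14}{61} - \frac{c}{122}$)
$\sqrt{R{\left(13,o{\left(9 \right)} \right)} + W} = \sqrt{\left(\frac{14}{61} - \frac{13}{122}\right) + 44655} = \sqrt{\frac{15}{122} + 44655} = \sqrt{\frac{5447925}{122}} = \frac{15 \sqrt{2953986}}{122}$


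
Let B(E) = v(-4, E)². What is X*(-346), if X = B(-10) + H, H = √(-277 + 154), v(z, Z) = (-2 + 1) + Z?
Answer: -41866 - 346*I*√123 ≈ -41866.0 - 3837.3*I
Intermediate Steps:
v(z, Z) = -1 + Z
H = I*√123 (H = √(-123) = I*√123 ≈ 11.091*I)
B(E) = (-1 + E)²
X = 121 + I*√123 (X = (-1 - 10)² + I*√123 = (-11)² + I*√123 = 121 + I*√123 ≈ 121.0 + 11.091*I)
X*(-346) = (121 + I*√123)*(-346) = -41866 - 346*I*√123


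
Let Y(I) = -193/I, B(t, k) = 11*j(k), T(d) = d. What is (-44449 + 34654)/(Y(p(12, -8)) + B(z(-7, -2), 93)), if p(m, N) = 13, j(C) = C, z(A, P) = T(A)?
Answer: -127335/13106 ≈ -9.7158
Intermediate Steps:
z(A, P) = A
B(t, k) = 11*k
(-44449 + 34654)/(Y(p(12, -8)) + B(z(-7, -2), 93)) = (-44449 + 34654)/(-193/13 + 11*93) = -9795/(-193*1/13 + 1023) = -9795/(-193/13 + 1023) = -9795/13106/13 = -9795*13/13106 = -127335/13106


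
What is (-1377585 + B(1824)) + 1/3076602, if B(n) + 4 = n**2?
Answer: 5997487942975/3076602 ≈ 1.9494e+6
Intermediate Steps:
B(n) = -4 + n**2
(-1377585 + B(1824)) + 1/3076602 = (-1377585 + (-4 + 1824**2)) + 1/3076602 = (-1377585 + (-4 + 3326976)) + 1/3076602 = (-1377585 + 3326972) + 1/3076602 = 1949387 + 1/3076602 = 5997487942975/3076602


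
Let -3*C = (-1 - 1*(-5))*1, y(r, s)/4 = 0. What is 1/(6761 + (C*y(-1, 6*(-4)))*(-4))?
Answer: 1/6761 ≈ 0.00014791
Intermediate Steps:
y(r, s) = 0 (y(r, s) = 4*0 = 0)
C = -4/3 (C = -(-1 - 1*(-5))/3 = -(-1 + 5)/3 = -4/3 ≈ -1.3333)
1/(6761 + (C*y(-1, 6*(-4)))*(-4)) = 1/(6761 - 4/3*0*(-4)) = 1/(6761 + 0*(-4)) = 1/(6761 + 0) = 1/6761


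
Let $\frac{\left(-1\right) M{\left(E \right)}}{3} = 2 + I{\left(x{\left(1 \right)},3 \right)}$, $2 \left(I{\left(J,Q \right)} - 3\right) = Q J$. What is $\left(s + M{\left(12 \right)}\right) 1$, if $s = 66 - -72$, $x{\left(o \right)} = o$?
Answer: $\frac{237}{2} \approx 118.5$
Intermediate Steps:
$I{\left(J,Q \right)} = 3 + \frac{J Q}{2}$ ($I{\left(J,Q \right)} = 3 + \frac{Q J}{2} = 3 + \frac{J Q}{2}$)
$s = 138$ ($s = 66 + 72 = 138$)
$M{\left(E \right)} = - \frac{39}{2}$ ($M{\left(E \right)} = - 3 \left(2 + \left(3 + \frac{1}{2} \cdot 1 \cdot 3\right)\right) = - 3 \left(2 + \left(3 + \frac{3}{2}\right)\right) = - 3 \left(2 + \frac{9}{2}\right) = \left(-3\right) \frac{13}{2} = - \frac{39}{2}$)
$\left(s + M{\left(12 \right)}\right) 1 = \left(138 - \frac{39}{2}\right) 1 = \frac{237}{2} \cdot 1 = \frac{237}{2}$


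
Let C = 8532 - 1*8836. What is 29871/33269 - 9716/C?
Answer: 4372663/133076 ≈ 32.858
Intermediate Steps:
C = -304 (C = 8532 - 8836 = -304)
29871/33269 - 9716/C = 29871/33269 - 9716/(-304) = 29871*(1/33269) - 9716*(-1/304) = 29871/33269 + 2429/76 = 4372663/133076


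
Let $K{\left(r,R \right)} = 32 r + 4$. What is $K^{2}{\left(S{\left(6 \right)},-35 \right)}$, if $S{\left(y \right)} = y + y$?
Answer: $150544$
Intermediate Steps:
$S{\left(y \right)} = 2 y$
$K{\left(r,R \right)} = 4 + 32 r$
$K^{2}{\left(S{\left(6 \right)},-35 \right)} = \left(4 + 32 \cdot 2 \cdot 6\right)^{2} = \left(4 + 32 \cdot 12\right)^{2} = \left(4 + 384\right)^{2} = 388^{2} = 150544$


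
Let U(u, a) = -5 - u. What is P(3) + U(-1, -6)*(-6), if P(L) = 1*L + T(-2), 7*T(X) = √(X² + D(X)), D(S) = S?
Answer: 27 + √2/7 ≈ 27.202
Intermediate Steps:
T(X) = √(X + X²)/7 (T(X) = √(X² + X)/7 = √(X + X²)/7)
P(L) = L + √2/7 (P(L) = 1*L + √(-2*(1 - 2))/7 = L + √(-2*(-1))/7 = L + √2/7)
P(3) + U(-1, -6)*(-6) = (3 + √2/7) + (-5 - 1*(-1))*(-6) = (3 + √2/7) + (-5 + 1)*(-6) = (3 + √2/7) - 4*(-6) = (3 + √2/7) + 24 = 27 + √2/7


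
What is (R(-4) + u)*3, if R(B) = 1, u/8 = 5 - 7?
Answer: -45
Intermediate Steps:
u = -16 (u = 8*(5 - 7) = 8*(-2) = -16)
(R(-4) + u)*3 = (1 - 16)*3 = -15*3 = -45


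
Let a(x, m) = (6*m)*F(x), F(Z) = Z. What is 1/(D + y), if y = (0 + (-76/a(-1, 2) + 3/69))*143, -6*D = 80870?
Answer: -69/867085 ≈ -7.9577e-5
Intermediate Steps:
D = -40435/3 (D = -1/6*80870 = -40435/3 ≈ -13478.)
a(x, m) = 6*m*x (a(x, m) = (6*m)*x = 6*m*x)
y = 62920/69 (y = (0 + (-76/(6*2*(-1)) + 3/69))*143 = (0 + (-76/(-12) + 3*(1/69)))*143 = (0 + (-76*(-1/12) + 1/23))*143 = (0 + (19/3 + 1/23))*143 = (0 + 440/69)*143 = (440/69)*143 = 62920/69 ≈ 911.88)
1/(D + y) = 1/(-40435/3 + 62920/69) = 1/(-867085/69) = -69/867085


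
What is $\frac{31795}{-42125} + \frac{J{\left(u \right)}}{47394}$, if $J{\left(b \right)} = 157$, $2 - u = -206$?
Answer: $- \frac{300055721}{399294450} \approx -0.75146$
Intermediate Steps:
$u = 208$ ($u = 2 - -206 = 2 + 206 = 208$)
$\frac{31795}{-42125} + \frac{J{\left(u \right)}}{47394} = \frac{31795}{-42125} + \frac{157}{47394} = 31795 \left(- \frac{1}{42125}\right) + 157 \cdot \frac{1}{47394} = - \frac{6359}{8425} + \frac{157}{47394} = - \frac{300055721}{399294450}$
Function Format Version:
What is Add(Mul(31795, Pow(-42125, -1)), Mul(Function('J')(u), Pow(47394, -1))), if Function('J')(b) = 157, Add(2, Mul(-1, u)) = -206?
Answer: Rational(-300055721, 399294450) ≈ -0.75146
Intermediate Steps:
u = 208 (u = Add(2, Mul(-1, -206)) = Add(2, 206) = 208)
Add(Mul(31795, Pow(-42125, -1)), Mul(Function('J')(u), Pow(47394, -1))) = Add(Mul(31795, Pow(-42125, -1)), Mul(157, Pow(47394, -1))) = Add(Mul(31795, Rational(-1, 42125)), Mul(157, Rational(1, 47394))) = Add(Rational(-6359, 8425), Rational(157, 47394)) = Rational(-300055721, 399294450)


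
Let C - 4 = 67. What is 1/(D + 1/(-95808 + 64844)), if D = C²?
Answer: 30964/156089523 ≈ 0.00019837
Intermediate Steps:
C = 71 (C = 4 + 67 = 71)
D = 5041 (D = 71² = 5041)
1/(D + 1/(-95808 + 64844)) = 1/(5041 + 1/(-95808 + 64844)) = 1/(5041 + 1/(-30964)) = 1/(5041 - 1/30964) = 1/(156089523/30964) = 30964/156089523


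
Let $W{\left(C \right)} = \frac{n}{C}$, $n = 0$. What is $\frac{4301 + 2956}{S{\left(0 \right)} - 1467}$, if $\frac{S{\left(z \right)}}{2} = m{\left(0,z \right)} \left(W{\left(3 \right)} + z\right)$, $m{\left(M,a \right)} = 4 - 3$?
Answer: $- \frac{2419}{489} \approx -4.9468$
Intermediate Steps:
$m{\left(M,a \right)} = 1$ ($m{\left(M,a \right)} = 4 - 3 = 1$)
$W{\left(C \right)} = 0$ ($W{\left(C \right)} = \frac{0}{C} = 0$)
$S{\left(z \right)} = 2 z$ ($S{\left(z \right)} = 2 \cdot 1 \left(0 + z\right) = 2 \cdot 1 z = 2 z$)
$\frac{4301 + 2956}{S{\left(0 \right)} - 1467} = \frac{4301 + 2956}{2 \cdot 0 - 1467} = \frac{7257}{0 - 1467} = \frac{7257}{-1467} = 7257 \left(- \frac{1}{1467}\right) = - \frac{2419}{489}$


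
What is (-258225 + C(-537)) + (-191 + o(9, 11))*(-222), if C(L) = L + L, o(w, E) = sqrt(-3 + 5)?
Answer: -216897 - 222*sqrt(2) ≈ -2.1721e+5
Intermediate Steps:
o(w, E) = sqrt(2)
C(L) = 2*L
(-258225 + C(-537)) + (-191 + o(9, 11))*(-222) = (-258225 + 2*(-537)) + (-191 + sqrt(2))*(-222) = (-258225 - 1074) + (42402 - 222*sqrt(2)) = -259299 + (42402 - 222*sqrt(2)) = -216897 - 222*sqrt(2)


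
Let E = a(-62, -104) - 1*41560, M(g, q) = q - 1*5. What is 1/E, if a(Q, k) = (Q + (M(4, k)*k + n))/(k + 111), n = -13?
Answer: -7/279659 ≈ -2.5030e-5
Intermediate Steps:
M(g, q) = -5 + q (M(g, q) = q - 5 = -5 + q)
a(Q, k) = (-13 + Q + k*(-5 + k))/(111 + k) (a(Q, k) = (Q + ((-5 + k)*k - 13))/(k + 111) = (Q + (k*(-5 + k) - 13))/(111 + k) = (Q + (-13 + k*(-5 + k)))/(111 + k) = (-13 + Q + k*(-5 + k))/(111 + k))
E = -279659/7 (E = (-13 - 62 - 104*(-5 - 104))/(111 - 104) - 1*41560 = (-13 - 62 - 104*(-109))/7 - 41560 = (-13 - 62 + 11336)/7 - 41560 = (1/7)*11261 - 41560 = 11261/7 - 41560 = -279659/7 ≈ -39951.)
1/E = 1/(-279659/7) = -7/279659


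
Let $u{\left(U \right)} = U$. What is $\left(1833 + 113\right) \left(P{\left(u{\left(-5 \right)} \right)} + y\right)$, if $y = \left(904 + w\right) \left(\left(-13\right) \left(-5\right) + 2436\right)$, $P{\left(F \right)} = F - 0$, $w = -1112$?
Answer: $-1012334498$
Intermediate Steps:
$P{\left(F \right)} = F$ ($P{\left(F \right)} = F + 0 = F$)
$y = -520208$ ($y = \left(904 - 1112\right) \left(\left(-13\right) \left(-5\right) + 2436\right) = - 208 \left(65 + 2436\right) = \left(-208\right) 2501 = -520208$)
$\left(1833 + 113\right) \left(P{\left(u{\left(-5 \right)} \right)} + y\right) = \left(1833 + 113\right) \left(-5 - 520208\right) = 1946 \left(-520213\right) = -1012334498$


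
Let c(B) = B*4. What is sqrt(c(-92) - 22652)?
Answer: 2*I*sqrt(5755) ≈ 151.72*I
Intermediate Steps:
c(B) = 4*B
sqrt(c(-92) - 22652) = sqrt(4*(-92) - 22652) = sqrt(-368 - 22652) = sqrt(-23020) = 2*I*sqrt(5755)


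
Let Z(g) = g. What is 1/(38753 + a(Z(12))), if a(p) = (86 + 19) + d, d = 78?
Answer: 1/38936 ≈ 2.5683e-5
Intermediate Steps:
a(p) = 183 (a(p) = (86 + 19) + 78 = 105 + 78 = 183)
1/(38753 + a(Z(12))) = 1/(38753 + 183) = 1/38936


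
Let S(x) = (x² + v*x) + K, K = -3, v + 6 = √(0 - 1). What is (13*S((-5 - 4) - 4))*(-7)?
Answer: -22204 + 1183*I ≈ -22204.0 + 1183.0*I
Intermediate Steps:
v = -6 + I (v = -6 + √(0 - 1) = -6 + √(-1) = -6 + I ≈ -6.0 + 1.0*I)
S(x) = -3 + x² + x*(-6 + I) (S(x) = (x² + (-6 + I)*x) - 3 = (x² + x*(-6 + I)) - 3 = -3 + x² + x*(-6 + I))
(13*S((-5 - 4) - 4))*(-7) = (13*(-3 + ((-5 - 4) - 4)² - ((-5 - 4) - 4)*(6 - I)))*(-7) = (13*(-3 + (-9 - 4)² - (-9 - 4)*(6 - I)))*(-7) = (13*(-3 + (-13)² - 1*(-13)*(6 - I)))*(-7) = (13*(-3 + 169 + (78 - 13*I)))*(-7) = (13*(244 - 13*I))*(-7) = (3172 - 169*I)*(-7) = -22204 + 1183*I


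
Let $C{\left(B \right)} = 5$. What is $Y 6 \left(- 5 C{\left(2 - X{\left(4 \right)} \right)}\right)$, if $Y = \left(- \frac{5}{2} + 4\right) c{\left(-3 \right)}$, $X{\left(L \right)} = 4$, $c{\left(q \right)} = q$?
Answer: $675$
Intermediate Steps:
$Y = - \frac{9}{2}$ ($Y = \left(- \frac{5}{2} + 4\right) \left(-3\right) = \frac{3}{2} \left(-3\right) = - \frac{9}{2} \approx -4.5$)
$Y 6 \left(- 5 C{\left(2 - X{\left(4 \right)} \right)}\right) = \left(- \frac{9}{2}\right) 6 \left(\left(-5\right) 5\right) = \left(-27\right) \left(-25\right) = 675$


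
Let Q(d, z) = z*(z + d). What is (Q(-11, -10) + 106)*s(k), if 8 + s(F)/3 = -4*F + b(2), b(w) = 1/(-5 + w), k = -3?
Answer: 3476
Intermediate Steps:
Q(d, z) = z*(d + z)
s(F) = -25 - 12*F (s(F) = -24 + 3*(-4*F + 1/(-5 + 2)) = -24 + 3*(-4*F + 1/(-3)) = -24 + 3*(-4*F - 1/3) = -24 + 3*(-1/3 - 4*F) = -24 + (-1 - 12*F) = -25 - 12*F)
(Q(-11, -10) + 106)*s(k) = (-10*(-11 - 10) + 106)*(-25 - 12*(-3)) = (-10*(-21) + 106)*(-25 + 36) = (210 + 106)*11 = 316*11 = 3476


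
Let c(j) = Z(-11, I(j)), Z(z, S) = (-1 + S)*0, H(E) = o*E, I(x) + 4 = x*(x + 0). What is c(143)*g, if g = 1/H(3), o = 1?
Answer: 0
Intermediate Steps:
I(x) = -4 + x² (I(x) = -4 + x*(x + 0) = -4 + x*x = -4 + x²)
H(E) = E (H(E) = 1*E = E)
Z(z, S) = 0
c(j) = 0
g = ⅓ (g = 1/3 = ⅓ ≈ 0.33333)
c(143)*g = 0*(⅓) = 0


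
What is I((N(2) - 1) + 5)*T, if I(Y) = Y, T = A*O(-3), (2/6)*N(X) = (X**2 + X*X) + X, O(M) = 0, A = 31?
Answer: 0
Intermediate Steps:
N(X) = 3*X + 6*X**2 (N(X) = 3*((X**2 + X*X) + X) = 3*((X**2 + X**2) + X) = 3*(2*X**2 + X) = 3*(X + 2*X**2) = 3*X + 6*X**2)
T = 0 (T = 31*0 = 0)
I((N(2) - 1) + 5)*T = ((3*2*(1 + 2*2) - 1) + 5)*0 = ((3*2*(1 + 4) - 1) + 5)*0 = ((3*2*5 - 1) + 5)*0 = ((30 - 1) + 5)*0 = (29 + 5)*0 = 34*0 = 0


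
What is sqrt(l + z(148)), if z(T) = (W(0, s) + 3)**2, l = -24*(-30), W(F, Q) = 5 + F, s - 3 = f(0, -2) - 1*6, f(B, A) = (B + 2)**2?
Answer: 28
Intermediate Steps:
f(B, A) = (2 + B)**2
s = 1 (s = 3 + ((2 + 0)**2 - 1*6) = 3 + (2**2 - 6) = 3 + (4 - 6) = 3 - 2 = 1)
l = 720
z(T) = 64 (z(T) = ((5 + 0) + 3)**2 = (5 + 3)**2 = 8**2 = 64)
sqrt(l + z(148)) = sqrt(720 + 64) = sqrt(784) = 28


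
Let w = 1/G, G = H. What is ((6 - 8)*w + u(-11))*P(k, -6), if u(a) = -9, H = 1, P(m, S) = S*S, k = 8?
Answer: -396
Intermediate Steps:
P(m, S) = S²
G = 1
w = 1 (w = 1/1 = 1)
((6 - 8)*w + u(-11))*P(k, -6) = ((6 - 8)*1 - 9)*(-6)² = (-2*1 - 9)*36 = (-2 - 9)*36 = -11*36 = -396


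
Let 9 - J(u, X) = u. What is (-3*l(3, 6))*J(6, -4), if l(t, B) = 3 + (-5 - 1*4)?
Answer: 54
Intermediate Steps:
l(t, B) = -6 (l(t, B) = 3 + (-5 - 4) = 3 - 9 = -6)
J(u, X) = 9 - u
(-3*l(3, 6))*J(6, -4) = (-3*(-6))*(9 - 1*6) = 18*(9 - 6) = 18*3 = 54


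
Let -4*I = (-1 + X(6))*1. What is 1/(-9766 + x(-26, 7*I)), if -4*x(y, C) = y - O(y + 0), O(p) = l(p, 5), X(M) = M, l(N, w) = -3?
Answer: -4/39041 ≈ -0.00010246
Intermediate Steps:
I = -5/4 (I = -(-1 + 6)/4 = -5/4 ≈ -1.2500)
O(p) = -3
x(y, C) = -¾ - y/4 (x(y, C) = -(y - 1*(-3))/4 = -(y + 3)/4 = -(3 + y)/4 = -¾ - y/4)
1/(-9766 + x(-26, 7*I)) = 1/(-9766 + (-¾ - ¼*(-26))) = 1/(-9766 + (-¾ + 13/2)) = 1/(-9766 + 23/4) = 1/(-39041/4) = -4/39041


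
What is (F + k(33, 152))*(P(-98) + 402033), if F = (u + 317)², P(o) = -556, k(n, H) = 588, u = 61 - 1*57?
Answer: 41604660033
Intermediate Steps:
u = 4 (u = 61 - 57 = 4)
F = 103041 (F = (4 + 317)² = 321² = 103041)
(F + k(33, 152))*(P(-98) + 402033) = (103041 + 588)*(-556 + 402033) = 103629*401477 = 41604660033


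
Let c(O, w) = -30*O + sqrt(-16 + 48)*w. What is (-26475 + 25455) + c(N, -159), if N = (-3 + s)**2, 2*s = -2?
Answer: -1500 - 636*sqrt(2) ≈ -2399.4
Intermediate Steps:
s = -1 (s = (1/2)*(-2) = -1)
N = 16 (N = (-3 - 1)**2 = (-4)**2 = 16)
c(O, w) = -30*O + 4*w*sqrt(2) (c(O, w) = -30*O + sqrt(32)*w = -30*O + (4*sqrt(2))*w = -30*O + 4*w*sqrt(2))
(-26475 + 25455) + c(N, -159) = (-26475 + 25455) + (-30*16 + 4*(-159)*sqrt(2)) = -1020 + (-480 - 636*sqrt(2)) = -1500 - 636*sqrt(2)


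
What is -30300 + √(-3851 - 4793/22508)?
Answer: -30300 + I*√487765809327/11254 ≈ -30300.0 + 62.058*I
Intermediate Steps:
-30300 + √(-3851 - 4793/22508) = -30300 + √(-86683101/22508) = -30300 + I*√487765809327/11254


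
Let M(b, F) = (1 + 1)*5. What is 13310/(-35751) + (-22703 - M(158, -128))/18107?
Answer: -1053016633/647343357 ≈ -1.6267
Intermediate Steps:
M(b, F) = 10 (M(b, F) = 2*5 = 10)
13310/(-35751) + (-22703 - M(158, -128))/18107 = 13310/(-35751) + (-22703 - 1*10)/18107 = 13310*(-1/35751) + (-22703 - 10)*(1/18107) = -13310/35751 - 22713*1/18107 = -13310/35751 - 22713/18107 = -1053016633/647343357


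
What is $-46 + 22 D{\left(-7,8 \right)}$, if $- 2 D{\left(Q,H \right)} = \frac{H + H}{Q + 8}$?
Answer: $-222$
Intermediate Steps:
$D{\left(Q,H \right)} = - \frac{H}{8 + Q}$ ($D{\left(Q,H \right)} = - \frac{\left(H + H\right) \frac{1}{Q + 8}}{2} = - \frac{2 H \frac{1}{8 + Q}}{2} = - \frac{H}{8 + Q}$)
$-46 + 22 D{\left(-7,8 \right)} = -46 + 22 \left(\left(-1\right) 8 \frac{1}{8 - 7}\right) = -46 + 22 \left(\left(-1\right) 8 \cdot 1^{-1}\right) = -46 + 22 \left(\left(-1\right) 8 \cdot 1\right) = -46 + 22 \left(-8\right) = -46 - 176 = -222$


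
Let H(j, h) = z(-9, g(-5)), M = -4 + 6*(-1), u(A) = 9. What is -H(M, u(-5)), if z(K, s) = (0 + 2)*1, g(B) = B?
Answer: -2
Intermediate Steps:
M = -10 (M = -4 - 6 = -10)
z(K, s) = 2 (z(K, s) = 2*1 = 2)
H(j, h) = 2
-H(M, u(-5)) = -1*2 = -2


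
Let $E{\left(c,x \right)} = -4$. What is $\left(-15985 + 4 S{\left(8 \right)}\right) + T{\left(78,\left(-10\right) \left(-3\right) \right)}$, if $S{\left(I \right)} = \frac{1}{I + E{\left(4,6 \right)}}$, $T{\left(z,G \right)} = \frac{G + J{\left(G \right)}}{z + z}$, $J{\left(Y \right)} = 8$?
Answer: $- \frac{1246733}{78} \approx -15984.0$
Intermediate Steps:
$T{\left(z,G \right)} = \frac{8 + G}{2 z}$ ($T{\left(z,G \right)} = \frac{G + 8}{z + z} = \frac{8 + G}{2 z}$)
$S{\left(I \right)} = \frac{1}{-4 + I}$ ($S{\left(I \right)} = \frac{1}{I - 4} = \frac{1}{-4 + I}$)
$\left(-15985 + 4 S{\left(8 \right)}\right) + T{\left(78,\left(-10\right) \left(-3\right) \right)} = \left(-15985 + \frac{4}{-4 + 8}\right) + \frac{8 - -30}{2 \cdot 78} = \left(-15985 + \frac{4}{4}\right) + \frac{1}{2} \cdot \frac{1}{78} \left(8 + 30\right) = \left(-15985 + 4 \cdot \frac{1}{4}\right) + \frac{1}{2} \cdot \frac{1}{78} \cdot 38 = \left(-15985 + 1\right) + \frac{19}{78} = -15984 + \frac{19}{78} = - \frac{1246733}{78}$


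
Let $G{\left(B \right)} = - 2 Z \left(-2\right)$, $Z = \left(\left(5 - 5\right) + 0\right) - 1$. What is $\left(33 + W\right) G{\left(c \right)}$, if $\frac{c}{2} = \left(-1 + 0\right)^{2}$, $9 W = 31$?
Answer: $- \frac{1312}{9} \approx -145.78$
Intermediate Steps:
$W = \frac{31}{9}$ ($W = \frac{1}{9} \cdot 31 = \frac{31}{9} \approx 3.4444$)
$c = 2$ ($c = 2 \left(-1 + 0\right)^{2} = 2 \left(-1\right)^{2} = 2 \cdot 1 = 2$)
$Z = -1$ ($Z = \left(0 + 0\right) - 1 = 0 - 1 = -1$)
$G{\left(B \right)} = -4$ ($G{\left(B \right)} = \left(-2\right) \left(-1\right) \left(-2\right) = 2 \left(-2\right) = -4$)
$\left(33 + W\right) G{\left(c \right)} = \left(33 + \frac{31}{9}\right) \left(-4\right) = \frac{328}{9} \left(-4\right) = - \frac{1312}{9}$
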